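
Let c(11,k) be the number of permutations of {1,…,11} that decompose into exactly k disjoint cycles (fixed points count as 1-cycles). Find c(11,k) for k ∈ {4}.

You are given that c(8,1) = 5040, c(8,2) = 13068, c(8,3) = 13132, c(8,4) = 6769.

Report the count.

8409500

r9: T_9,2=8×13068+5040=109584; T_9,3=8×13132+13068=118124; T_9,4=8×6769+13132=67284
r10: T_10,3=9×118124+109584=1172700; T_10,4=9×67284+118124=723680
r11: T_11,4=10×723680+1172700=8409500
Read c(11,4) = 8409500.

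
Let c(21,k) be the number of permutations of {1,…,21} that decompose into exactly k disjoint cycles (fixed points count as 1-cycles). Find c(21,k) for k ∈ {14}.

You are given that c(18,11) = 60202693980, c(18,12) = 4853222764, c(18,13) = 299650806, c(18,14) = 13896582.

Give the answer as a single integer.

756111184500

@19  (19,12):4853222764·18+60202693980→147560703732, (19,13):299650806·18+4853222764→10246937272, (19,14):13896582·18+299650806→549789282
@20  (20,13):10246937272·19+147560703732→342252511900, (20,14):549789282·19+10246937272→20692933630
@21  (21,14):20692933630·20+342252511900→756111184500
Read c(21,14) = 756111184500.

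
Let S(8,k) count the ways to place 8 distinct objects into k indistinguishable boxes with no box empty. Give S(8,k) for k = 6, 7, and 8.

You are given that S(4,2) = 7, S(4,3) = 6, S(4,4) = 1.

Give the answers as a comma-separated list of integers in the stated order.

@5  (5,3):6·3+7→25, (5,4):1·4+6→10, (5,5):0·5+1→1
@6  (6,4):10·4+25→65, (6,5):1·5+10→15, (6,6):0·6+1→1
@7  (7,5):15·5+65→140, (7,6):1·6+15→21, (7,7):0·7+1→1
@8  (8,6):21·6+140→266, (8,7):1·7+21→28, (8,8):0·8+1→1
Read S(8,6) = 266, S(8,7) = 28, S(8,8) = 1.

266, 28, 1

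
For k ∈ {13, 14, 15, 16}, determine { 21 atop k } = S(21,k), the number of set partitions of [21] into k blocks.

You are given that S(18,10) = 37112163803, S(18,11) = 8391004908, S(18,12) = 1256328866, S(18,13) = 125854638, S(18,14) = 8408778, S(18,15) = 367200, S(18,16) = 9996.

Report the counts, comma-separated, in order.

i=19: T(19,11)=37112163803+11·8391004908=129413217791 | T(19,12)=8391004908+12·1256328866=23466951300 | T(19,13)=1256328866+13·125854638=2892439160 | T(19,14)=125854638+14·8408778=243577530 | T(19,15)=8408778+15·367200=13916778 | T(19,16)=367200+16·9996=527136
i=20: T(20,12)=129413217791+12·23466951300=411016633391 | T(20,13)=23466951300+13·2892439160=61068660380 | T(20,14)=2892439160+14·243577530=6302524580 | T(20,15)=243577530+15·13916778=452329200 | T(20,16)=13916778+16·527136=22350954
i=21: T(21,13)=411016633391+13·61068660380=1204909218331 | T(21,14)=61068660380+14·6302524580=149304004500 | T(21,15)=6302524580+15·452329200=13087462580 | T(21,16)=452329200+16·22350954=809944464
Read S(21,13) = 1204909218331, S(21,14) = 149304004500, S(21,15) = 13087462580, S(21,16) = 809944464.

1204909218331, 149304004500, 13087462580, 809944464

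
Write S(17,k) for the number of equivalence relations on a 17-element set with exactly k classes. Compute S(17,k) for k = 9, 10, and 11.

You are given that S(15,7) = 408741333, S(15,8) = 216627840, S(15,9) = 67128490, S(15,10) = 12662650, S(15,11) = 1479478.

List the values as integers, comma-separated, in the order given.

r16: T_16,8=8×216627840+408741333=2141764053; T_16,9=9×67128490+216627840=820784250; T_16,10=10×12662650+67128490=193754990; T_16,11=11×1479478+12662650=28936908
r17: T_17,9=9×820784250+2141764053=9528822303; T_17,10=10×193754990+820784250=2758334150; T_17,11=11×28936908+193754990=512060978
Read S(17,9) = 9528822303, S(17,10) = 2758334150, S(17,11) = 512060978.

9528822303, 2758334150, 512060978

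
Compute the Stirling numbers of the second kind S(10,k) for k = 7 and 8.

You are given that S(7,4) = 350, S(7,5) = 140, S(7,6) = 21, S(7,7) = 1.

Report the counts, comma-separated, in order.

r8: T_8,5=5×140+350=1050; T_8,6=6×21+140=266; T_8,7=7×1+21=28; T_8,8=8×0+1=1
r9: T_9,6=6×266+1050=2646; T_9,7=7×28+266=462; T_9,8=8×1+28=36
r10: T_10,7=7×462+2646=5880; T_10,8=8×36+462=750
Read S(10,7) = 5880, S(10,8) = 750.

5880, 750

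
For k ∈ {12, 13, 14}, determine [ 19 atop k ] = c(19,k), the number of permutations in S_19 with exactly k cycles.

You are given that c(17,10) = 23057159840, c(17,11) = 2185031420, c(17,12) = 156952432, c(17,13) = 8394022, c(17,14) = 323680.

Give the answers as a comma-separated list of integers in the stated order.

i=18: T(18,11)=23057159840+17·2185031420=60202693980 | T(18,12)=2185031420+17·156952432=4853222764 | T(18,13)=156952432+17·8394022=299650806 | T(18,14)=8394022+17·323680=13896582
i=19: T(19,12)=60202693980+18·4853222764=147560703732 | T(19,13)=4853222764+18·299650806=10246937272 | T(19,14)=299650806+18·13896582=549789282
Read c(19,12) = 147560703732, c(19,13) = 10246937272, c(19,14) = 549789282.

147560703732, 10246937272, 549789282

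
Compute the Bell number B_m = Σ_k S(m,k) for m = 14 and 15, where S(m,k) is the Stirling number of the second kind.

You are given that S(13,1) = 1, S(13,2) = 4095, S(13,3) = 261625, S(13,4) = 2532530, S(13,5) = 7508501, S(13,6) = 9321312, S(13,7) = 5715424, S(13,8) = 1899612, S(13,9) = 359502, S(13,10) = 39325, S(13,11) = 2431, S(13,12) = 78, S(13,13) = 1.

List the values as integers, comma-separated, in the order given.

@14  (14,1):1·1+0→1, (14,2):4095·2+1→8191, (14,3):261625·3+4095→788970, (14,4):2532530·4+261625→10391745, (14,5):7508501·5+2532530→40075035, (14,6):9321312·6+7508501→63436373, (14,7):5715424·7+9321312→49329280, (14,8):1899612·8+5715424→20912320, (14,9):359502·9+1899612→5135130, (14,10):39325·10+359502→752752, (14,11):2431·11+39325→66066, (14,12):78·12+2431→3367, (14,13):1·13+78→91, (14,14):0·14+1→1
@15  (15,1):1·1+0→1, (15,2):8191·2+1→16383, (15,3):788970·3+8191→2375101, (15,4):10391745·4+788970→42355950, (15,5):40075035·5+10391745→210766920, (15,6):63436373·6+40075035→420693273, (15,7):49329280·7+63436373→408741333, (15,8):20912320·8+49329280→216627840, (15,9):5135130·9+20912320→67128490, (15,10):752752·10+5135130→12662650, (15,11):66066·11+752752→1479478, (15,12):3367·12+66066→106470, (15,13):91·13+3367→4550, (15,14):1·14+91→105, (15,15):0·15+1→1
B_14 = ΣS(14,k) = 1+8191+788970+10391745+40075035+63436373+49329280+20912320+5135130+752752+66066+3367+91+1 = 190899322
B_15 = ΣS(15,k) = 1+16383+2375101+42355950+210766920+420693273+408741333+216627840+67128490+12662650+1479478+106470+4550+105+1 = 1382958545

190899322, 1382958545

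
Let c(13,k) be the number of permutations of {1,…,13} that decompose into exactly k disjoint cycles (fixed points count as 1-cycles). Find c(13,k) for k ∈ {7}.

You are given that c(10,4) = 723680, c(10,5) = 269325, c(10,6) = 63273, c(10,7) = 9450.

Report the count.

@11  (11,5):269325·10+723680→3416930, (11,6):63273·10+269325→902055, (11,7):9450·10+63273→157773
@12  (12,6):902055·11+3416930→13339535, (12,7):157773·11+902055→2637558
@13  (13,7):2637558·12+13339535→44990231
Read c(13,7) = 44990231.

44990231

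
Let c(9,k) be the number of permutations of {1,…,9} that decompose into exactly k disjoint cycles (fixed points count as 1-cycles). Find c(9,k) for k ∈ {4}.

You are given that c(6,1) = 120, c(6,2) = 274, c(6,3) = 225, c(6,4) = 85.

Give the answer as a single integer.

67284

@7  (7,2):274·6+120→1764, (7,3):225·6+274→1624, (7,4):85·6+225→735
@8  (8,3):1624·7+1764→13132, (8,4):735·7+1624→6769
@9  (9,4):6769·8+13132→67284
Read c(9,4) = 67284.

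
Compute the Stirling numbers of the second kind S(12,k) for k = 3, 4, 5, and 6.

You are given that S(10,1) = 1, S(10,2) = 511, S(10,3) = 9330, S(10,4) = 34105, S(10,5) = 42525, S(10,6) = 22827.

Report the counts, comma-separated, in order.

r11: T_11,2=2×511+1=1023; T_11,3=3×9330+511=28501; T_11,4=4×34105+9330=145750; T_11,5=5×42525+34105=246730; T_11,6=6×22827+42525=179487
r12: T_12,3=3×28501+1023=86526; T_12,4=4×145750+28501=611501; T_12,5=5×246730+145750=1379400; T_12,6=6×179487+246730=1323652
Read S(12,3) = 86526, S(12,4) = 611501, S(12,5) = 1379400, S(12,6) = 1323652.

86526, 611501, 1379400, 1323652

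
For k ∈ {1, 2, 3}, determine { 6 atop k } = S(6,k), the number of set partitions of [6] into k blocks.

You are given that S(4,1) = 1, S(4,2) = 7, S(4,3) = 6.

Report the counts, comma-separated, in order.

i=5: T(5,1)=0+1·1=1 | T(5,2)=1+2·7=15 | T(5,3)=7+3·6=25
i=6: T(6,1)=0+1·1=1 | T(6,2)=1+2·15=31 | T(6,3)=15+3·25=90
Read S(6,1) = 1, S(6,2) = 31, S(6,3) = 90.

1, 31, 90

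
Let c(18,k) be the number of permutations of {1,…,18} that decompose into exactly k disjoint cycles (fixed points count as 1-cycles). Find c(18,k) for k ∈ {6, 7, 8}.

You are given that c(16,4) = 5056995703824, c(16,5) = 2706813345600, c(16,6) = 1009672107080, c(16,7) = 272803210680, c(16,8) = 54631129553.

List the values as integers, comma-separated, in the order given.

[17] T[17,5]:16*2706813345600+5056995703824=48366009233424 · T[17,6]:16*1009672107080+2706813345600=18861567058880 · T[17,7]:16*272803210680+1009672107080=5374523477960 · T[17,8]:16*54631129553+272803210680=1146901283528
[18] T[18,6]:17*18861567058880+48366009233424=369012649234384 · T[18,7]:17*5374523477960+18861567058880=110228466184200 · T[18,8]:17*1146901283528+5374523477960=24871845297936
Read c(18,6) = 369012649234384, c(18,7) = 110228466184200, c(18,8) = 24871845297936.

369012649234384, 110228466184200, 24871845297936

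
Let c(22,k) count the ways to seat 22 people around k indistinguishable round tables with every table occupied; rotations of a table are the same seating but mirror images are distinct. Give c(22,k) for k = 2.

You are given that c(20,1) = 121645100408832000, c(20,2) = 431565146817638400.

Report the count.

r21: T_21,1=20×121645100408832000+0=2432902008176640000; T_21,2=20×431565146817638400+121645100408832000=8752948036761600000
r22: T_22,2=21×8752948036761600000+2432902008176640000=186244810780170240000
Read c(22,2) = 186244810780170240000.

186244810780170240000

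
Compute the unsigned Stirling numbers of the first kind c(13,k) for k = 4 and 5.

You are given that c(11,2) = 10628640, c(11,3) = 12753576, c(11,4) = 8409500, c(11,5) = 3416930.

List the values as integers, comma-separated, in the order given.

1414014888, 657206836

i=12: T(12,3)=10628640+11·12753576=150917976 | T(12,4)=12753576+11·8409500=105258076 | T(12,5)=8409500+11·3416930=45995730
i=13: T(13,4)=150917976+12·105258076=1414014888 | T(13,5)=105258076+12·45995730=657206836
Read c(13,4) = 1414014888, c(13,5) = 657206836.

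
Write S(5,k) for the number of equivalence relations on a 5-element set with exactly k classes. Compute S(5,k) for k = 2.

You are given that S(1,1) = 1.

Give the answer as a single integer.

15

r2: T_2,1=1×1+0=1; T_2,2=2×0+1=1
r3: T_3,1=1×1+0=1; T_3,2=2×1+1=3
r4: T_4,1=1×1+0=1; T_4,2=2×3+1=7
r5: T_5,2=2×7+1=15
Read S(5,2) = 15.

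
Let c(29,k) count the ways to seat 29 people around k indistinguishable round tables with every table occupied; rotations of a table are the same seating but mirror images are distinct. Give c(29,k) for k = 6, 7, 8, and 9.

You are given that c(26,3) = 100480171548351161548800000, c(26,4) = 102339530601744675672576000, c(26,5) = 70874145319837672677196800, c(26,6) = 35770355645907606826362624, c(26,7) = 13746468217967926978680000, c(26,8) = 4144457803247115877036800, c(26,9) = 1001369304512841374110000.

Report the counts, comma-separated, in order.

i=27: T(27,4)=100480171548351161548800000+26·102339530601744675672576000=2761307967193712729035776000 | T(27,5)=102339530601744675672576000+26·70874145319837672677196800=1945067308917524165279692800 | T(27,6)=70874145319837672677196800+26·35770355645907606826362624=1000903392113435450162625024 | T(27,7)=35770355645907606826362624+26·13746468217967926978680000=393178529313073708272042624 | T(27,8)=13746468217967926978680000+26·4144457803247115877036800=121502371102392939781636800 | T(27,9)=4144457803247115877036800+26·1001369304512841374110000=30180059720580991603896800
i=28: T(28,5)=2761307967193712729035776000+27·1945067308917524165279692800=55278125307966865191587481600 | T(28,6)=1945067308917524165279692800+27·1000903392113435450162625024=28969458895980281319670568448 | T(28,7)=1000903392113435450162625024+27·393178529313073708272042624=11616723683566425573507775872 | T(28,8)=393178529313073708272042624+27·121502371102392939781636800=3673742549077683082376236224 | T(28,9)=121502371102392939781636800+27·30180059720580991603896800=936363983558079713086850400
i=29: T(29,6)=55278125307966865191587481600+28·28969458895980281319670568448=866422974395414742142363398144 | T(29,7)=28969458895980281319670568448+28·11616723683566425573507775872=354237722035840197377888292864 | T(29,8)=11616723683566425573507775872+28·3673742549077683082376236224=114481515057741551880042390144 | T(29,9)=3673742549077683082376236224+28·936363983558079713086850400=29891934088703915048808047424
Read c(29,6) = 866422974395414742142363398144, c(29,7) = 354237722035840197377888292864, c(29,8) = 114481515057741551880042390144, c(29,9) = 29891934088703915048808047424.

866422974395414742142363398144, 354237722035840197377888292864, 114481515057741551880042390144, 29891934088703915048808047424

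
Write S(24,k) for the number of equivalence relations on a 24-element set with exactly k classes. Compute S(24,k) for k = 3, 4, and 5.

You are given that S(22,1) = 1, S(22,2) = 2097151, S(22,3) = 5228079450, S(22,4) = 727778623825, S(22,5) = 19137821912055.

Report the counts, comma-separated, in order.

[23] T[23,2]:2*2097151+1=4194303 · T[23,3]:3*5228079450+2097151=15686335501 · T[23,4]:4*727778623825+5228079450=2916342574750 · T[23,5]:5*19137821912055+727778623825=96416888184100
[24] T[24,3]:3*15686335501+4194303=47063200806 · T[24,4]:4*2916342574750+15686335501=11681056634501 · T[24,5]:5*96416888184100+2916342574750=485000783495250
Read S(24,3) = 47063200806, S(24,4) = 11681056634501, S(24,5) = 485000783495250.

47063200806, 11681056634501, 485000783495250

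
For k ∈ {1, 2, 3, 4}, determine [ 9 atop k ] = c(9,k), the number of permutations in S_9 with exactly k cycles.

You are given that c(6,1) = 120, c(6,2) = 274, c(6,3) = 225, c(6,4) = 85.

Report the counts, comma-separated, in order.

r7: T_7,1=6×120+0=720; T_7,2=6×274+120=1764; T_7,3=6×225+274=1624; T_7,4=6×85+225=735
r8: T_8,1=7×720+0=5040; T_8,2=7×1764+720=13068; T_8,3=7×1624+1764=13132; T_8,4=7×735+1624=6769
r9: T_9,1=8×5040+0=40320; T_9,2=8×13068+5040=109584; T_9,3=8×13132+13068=118124; T_9,4=8×6769+13132=67284
Read c(9,1) = 40320, c(9,2) = 109584, c(9,3) = 118124, c(9,4) = 67284.

40320, 109584, 118124, 67284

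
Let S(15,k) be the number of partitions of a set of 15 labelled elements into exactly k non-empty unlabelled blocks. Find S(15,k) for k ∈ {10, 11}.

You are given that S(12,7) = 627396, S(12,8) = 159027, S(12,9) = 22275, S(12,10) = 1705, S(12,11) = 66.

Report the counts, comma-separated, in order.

@13  (13,8):159027·8+627396→1899612, (13,9):22275·9+159027→359502, (13,10):1705·10+22275→39325, (13,11):66·11+1705→2431
@14  (14,9):359502·9+1899612→5135130, (14,10):39325·10+359502→752752, (14,11):2431·11+39325→66066
@15  (15,10):752752·10+5135130→12662650, (15,11):66066·11+752752→1479478
Read S(15,10) = 12662650, S(15,11) = 1479478.

12662650, 1479478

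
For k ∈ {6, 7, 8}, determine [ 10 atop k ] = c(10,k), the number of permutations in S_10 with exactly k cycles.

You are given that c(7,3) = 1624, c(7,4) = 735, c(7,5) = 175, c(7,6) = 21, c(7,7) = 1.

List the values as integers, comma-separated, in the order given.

@8  (8,4):735·7+1624→6769, (8,5):175·7+735→1960, (8,6):21·7+175→322, (8,7):1·7+21→28, (8,8):0·7+1→1
@9  (9,5):1960·8+6769→22449, (9,6):322·8+1960→4536, (9,7):28·8+322→546, (9,8):1·8+28→36
@10  (10,6):4536·9+22449→63273, (10,7):546·9+4536→9450, (10,8):36·9+546→870
Read c(10,6) = 63273, c(10,7) = 9450, c(10,8) = 870.

63273, 9450, 870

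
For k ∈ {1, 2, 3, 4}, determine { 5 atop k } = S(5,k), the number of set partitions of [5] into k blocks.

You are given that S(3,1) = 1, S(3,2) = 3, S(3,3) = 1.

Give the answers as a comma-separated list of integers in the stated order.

1, 15, 25, 10

row 4: T[4][1]=1·1+0=1  T[4][2]=2·3+1=7  T[4][3]=3·1+3=6  T[4][4]=4·0+1=1
row 5: T[5][1]=1·1+0=1  T[5][2]=2·7+1=15  T[5][3]=3·6+7=25  T[5][4]=4·1+6=10
Read S(5,1) = 1, S(5,2) = 15, S(5,3) = 25, S(5,4) = 10.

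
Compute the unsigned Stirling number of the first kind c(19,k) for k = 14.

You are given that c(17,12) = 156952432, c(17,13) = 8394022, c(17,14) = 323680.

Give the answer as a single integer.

@18  (18,13):8394022·17+156952432→299650806, (18,14):323680·17+8394022→13896582
@19  (19,14):13896582·18+299650806→549789282
Read c(19,14) = 549789282.

549789282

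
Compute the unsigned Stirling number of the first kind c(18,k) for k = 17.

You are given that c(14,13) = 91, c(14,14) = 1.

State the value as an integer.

153

i=15: T(15,14)=91+14·1=105 | T(15,15)=1+14·0=1
i=16: T(16,15)=105+15·1=120 | T(16,16)=1+15·0=1
i=17: T(17,16)=120+16·1=136 | T(17,17)=1+16·0=1
i=18: T(18,17)=136+17·1=153
Read c(18,17) = 153.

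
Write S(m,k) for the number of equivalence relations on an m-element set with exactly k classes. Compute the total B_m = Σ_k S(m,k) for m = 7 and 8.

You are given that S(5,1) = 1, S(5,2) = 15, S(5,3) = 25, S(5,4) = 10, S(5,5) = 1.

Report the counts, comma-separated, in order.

877, 4140

[6] T[6,1]:1*1+0=1 · T[6,2]:2*15+1=31 · T[6,3]:3*25+15=90 · T[6,4]:4*10+25=65 · T[6,5]:5*1+10=15 · T[6,6]:6*0+1=1
[7] T[7,1]:1*1+0=1 · T[7,2]:2*31+1=63 · T[7,3]:3*90+31=301 · T[7,4]:4*65+90=350 · T[7,5]:5*15+65=140 · T[7,6]:6*1+15=21 · T[7,7]:7*0+1=1
[8] T[8,1]:1*1+0=1 · T[8,2]:2*63+1=127 · T[8,3]:3*301+63=966 · T[8,4]:4*350+301=1701 · T[8,5]:5*140+350=1050 · T[8,6]:6*21+140=266 · T[8,7]:7*1+21=28 · T[8,8]:8*0+1=1
B_7 = ΣS(7,k) = 1+63+301+350+140+21+1 = 877
B_8 = ΣS(8,k) = 1+127+966+1701+1050+266+28+1 = 4140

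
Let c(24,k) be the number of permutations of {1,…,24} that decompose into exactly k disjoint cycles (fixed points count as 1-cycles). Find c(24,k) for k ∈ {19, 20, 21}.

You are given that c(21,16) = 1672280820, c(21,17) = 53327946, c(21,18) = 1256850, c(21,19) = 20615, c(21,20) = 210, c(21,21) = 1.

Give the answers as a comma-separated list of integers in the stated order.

7234669596, 168423871, 2932776

row 22: T[22][17]=21·53327946+1672280820=2792167686  T[22][18]=21·1256850+53327946=79721796  T[22][19]=21·20615+1256850=1689765  T[22][20]=21·210+20615=25025  T[22][21]=21·1+210=231
row 23: T[23][18]=22·79721796+2792167686=4546047198  T[23][19]=22·1689765+79721796=116896626  T[23][20]=22·25025+1689765=2240315  T[23][21]=22·231+25025=30107
row 24: T[24][19]=23·116896626+4546047198=7234669596  T[24][20]=23·2240315+116896626=168423871  T[24][21]=23·30107+2240315=2932776
Read c(24,19) = 7234669596, c(24,20) = 168423871, c(24,21) = 2932776.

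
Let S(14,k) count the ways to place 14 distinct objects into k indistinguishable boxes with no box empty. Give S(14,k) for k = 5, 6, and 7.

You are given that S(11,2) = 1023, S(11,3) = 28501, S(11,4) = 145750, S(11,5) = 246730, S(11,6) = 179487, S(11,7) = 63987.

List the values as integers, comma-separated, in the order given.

i=12: T(12,3)=1023+3·28501=86526 | T(12,4)=28501+4·145750=611501 | T(12,5)=145750+5·246730=1379400 | T(12,6)=246730+6·179487=1323652 | T(12,7)=179487+7·63987=627396
i=13: T(13,4)=86526+4·611501=2532530 | T(13,5)=611501+5·1379400=7508501 | T(13,6)=1379400+6·1323652=9321312 | T(13,7)=1323652+7·627396=5715424
i=14: T(14,5)=2532530+5·7508501=40075035 | T(14,6)=7508501+6·9321312=63436373 | T(14,7)=9321312+7·5715424=49329280
Read S(14,5) = 40075035, S(14,6) = 63436373, S(14,7) = 49329280.

40075035, 63436373, 49329280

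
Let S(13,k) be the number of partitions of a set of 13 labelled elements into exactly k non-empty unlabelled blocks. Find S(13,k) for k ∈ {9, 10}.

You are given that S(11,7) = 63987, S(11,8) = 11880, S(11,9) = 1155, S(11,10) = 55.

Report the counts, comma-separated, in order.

@12  (12,8):11880·8+63987→159027, (12,9):1155·9+11880→22275, (12,10):55·10+1155→1705
@13  (13,9):22275·9+159027→359502, (13,10):1705·10+22275→39325
Read S(13,9) = 359502, S(13,10) = 39325.

359502, 39325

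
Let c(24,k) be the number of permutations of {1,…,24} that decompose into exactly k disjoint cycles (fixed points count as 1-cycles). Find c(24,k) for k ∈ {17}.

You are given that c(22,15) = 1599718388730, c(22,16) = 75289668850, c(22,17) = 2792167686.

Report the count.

6400590336096

row 23: T[23][16]=22·75289668850+1599718388730=3256091103430  T[23][17]=22·2792167686+75289668850=136717357942
row 24: T[24][17]=23·136717357942+3256091103430=6400590336096
Read c(24,17) = 6400590336096.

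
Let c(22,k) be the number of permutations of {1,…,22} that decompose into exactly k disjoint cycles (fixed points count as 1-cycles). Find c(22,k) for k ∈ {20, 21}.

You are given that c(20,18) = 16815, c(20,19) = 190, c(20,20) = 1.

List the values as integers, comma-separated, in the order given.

25025, 231

row 21: T[21][19]=20·190+16815=20615  T[21][20]=20·1+190=210  T[21][21]=20·0+1=1
row 22: T[22][20]=21·210+20615=25025  T[22][21]=21·1+210=231
Read c(22,20) = 25025, c(22,21) = 231.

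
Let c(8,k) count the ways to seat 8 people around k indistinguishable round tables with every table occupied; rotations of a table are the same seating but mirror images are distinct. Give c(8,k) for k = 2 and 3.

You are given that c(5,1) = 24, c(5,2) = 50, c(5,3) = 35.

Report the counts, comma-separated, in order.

i=6: T(6,1)=0+5·24=120 | T(6,2)=24+5·50=274 | T(6,3)=50+5·35=225
i=7: T(7,1)=0+6·120=720 | T(7,2)=120+6·274=1764 | T(7,3)=274+6·225=1624
i=8: T(8,2)=720+7·1764=13068 | T(8,3)=1764+7·1624=13132
Read c(8,2) = 13068, c(8,3) = 13132.

13068, 13132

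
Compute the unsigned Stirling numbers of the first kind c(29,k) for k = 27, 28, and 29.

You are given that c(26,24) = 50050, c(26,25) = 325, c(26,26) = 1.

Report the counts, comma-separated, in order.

r27: T_27,25=26×325+50050=58500; T_27,26=26×1+325=351; T_27,27=26×0+1=1
r28: T_28,26=27×351+58500=67977; T_28,27=27×1+351=378; T_28,28=27×0+1=1
r29: T_29,27=28×378+67977=78561; T_29,28=28×1+378=406; T_29,29=28×0+1=1
Read c(29,27) = 78561, c(29,28) = 406, c(29,29) = 1.

78561, 406, 1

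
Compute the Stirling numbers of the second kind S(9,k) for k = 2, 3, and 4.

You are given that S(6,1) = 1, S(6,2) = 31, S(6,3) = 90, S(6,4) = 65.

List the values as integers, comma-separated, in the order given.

[7] T[7,1]:1*1+0=1 · T[7,2]:2*31+1=63 · T[7,3]:3*90+31=301 · T[7,4]:4*65+90=350
[8] T[8,1]:1*1+0=1 · T[8,2]:2*63+1=127 · T[8,3]:3*301+63=966 · T[8,4]:4*350+301=1701
[9] T[9,2]:2*127+1=255 · T[9,3]:3*966+127=3025 · T[9,4]:4*1701+966=7770
Read S(9,2) = 255, S(9,3) = 3025, S(9,4) = 7770.

255, 3025, 7770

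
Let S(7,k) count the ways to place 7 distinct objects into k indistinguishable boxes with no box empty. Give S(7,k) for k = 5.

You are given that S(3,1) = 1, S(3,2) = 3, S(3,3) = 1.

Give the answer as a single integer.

r4: T_4,2=2×3+1=7; T_4,3=3×1+3=6; T_4,4=4×0+1=1
r5: T_5,3=3×6+7=25; T_5,4=4×1+6=10; T_5,5=5×0+1=1
r6: T_6,4=4×10+25=65; T_6,5=5×1+10=15
r7: T_7,5=5×15+65=140
Read S(7,5) = 140.

140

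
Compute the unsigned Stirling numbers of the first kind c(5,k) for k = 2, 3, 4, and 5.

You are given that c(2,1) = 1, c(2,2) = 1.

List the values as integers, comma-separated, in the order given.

50, 35, 10, 1

row 3: T[3][1]=2·1+0=2  T[3][2]=2·1+1=3  T[3][3]=2·0+1=1
row 4: T[4][1]=3·2+0=6  T[4][2]=3·3+2=11  T[4][3]=3·1+3=6  T[4][4]=3·0+1=1
row 5: T[5][2]=4·11+6=50  T[5][3]=4·6+11=35  T[5][4]=4·1+6=10  T[5][5]=4·0+1=1
Read c(5,2) = 50, c(5,3) = 35, c(5,4) = 10, c(5,5) = 1.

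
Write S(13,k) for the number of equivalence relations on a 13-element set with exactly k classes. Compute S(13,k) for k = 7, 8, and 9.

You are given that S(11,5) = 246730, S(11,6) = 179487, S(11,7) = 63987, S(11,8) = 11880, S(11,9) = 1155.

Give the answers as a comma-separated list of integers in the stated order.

i=12: T(12,6)=246730+6·179487=1323652 | T(12,7)=179487+7·63987=627396 | T(12,8)=63987+8·11880=159027 | T(12,9)=11880+9·1155=22275
i=13: T(13,7)=1323652+7·627396=5715424 | T(13,8)=627396+8·159027=1899612 | T(13,9)=159027+9·22275=359502
Read S(13,7) = 5715424, S(13,8) = 1899612, S(13,9) = 359502.

5715424, 1899612, 359502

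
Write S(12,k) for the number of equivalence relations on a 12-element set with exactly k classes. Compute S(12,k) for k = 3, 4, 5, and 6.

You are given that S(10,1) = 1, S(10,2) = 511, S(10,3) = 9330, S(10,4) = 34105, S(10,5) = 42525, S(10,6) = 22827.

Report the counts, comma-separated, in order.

row 11: T[11][2]=2·511+1=1023  T[11][3]=3·9330+511=28501  T[11][4]=4·34105+9330=145750  T[11][5]=5·42525+34105=246730  T[11][6]=6·22827+42525=179487
row 12: T[12][3]=3·28501+1023=86526  T[12][4]=4·145750+28501=611501  T[12][5]=5·246730+145750=1379400  T[12][6]=6·179487+246730=1323652
Read S(12,3) = 86526, S(12,4) = 611501, S(12,5) = 1379400, S(12,6) = 1323652.

86526, 611501, 1379400, 1323652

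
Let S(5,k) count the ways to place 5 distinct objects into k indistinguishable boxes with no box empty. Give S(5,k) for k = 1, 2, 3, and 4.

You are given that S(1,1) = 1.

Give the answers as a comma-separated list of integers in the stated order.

r2: T_2,1=1×1+0=1; T_2,2=2×0+1=1
r3: T_3,1=1×1+0=1; T_3,2=2×1+1=3; T_3,3=3×0+1=1
r4: T_4,1=1×1+0=1; T_4,2=2×3+1=7; T_4,3=3×1+3=6; T_4,4=4×0+1=1
r5: T_5,1=1×1+0=1; T_5,2=2×7+1=15; T_5,3=3×6+7=25; T_5,4=4×1+6=10
Read S(5,1) = 1, S(5,2) = 15, S(5,3) = 25, S(5,4) = 10.

1, 15, 25, 10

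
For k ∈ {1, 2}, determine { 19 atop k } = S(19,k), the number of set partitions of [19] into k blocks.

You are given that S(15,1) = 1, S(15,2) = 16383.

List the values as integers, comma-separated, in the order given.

r16: T_16,1=1×1+0=1; T_16,2=2×16383+1=32767
r17: T_17,1=1×1+0=1; T_17,2=2×32767+1=65535
r18: T_18,1=1×1+0=1; T_18,2=2×65535+1=131071
r19: T_19,1=1×1+0=1; T_19,2=2×131071+1=262143
Read S(19,1) = 1, S(19,2) = 262143.

1, 262143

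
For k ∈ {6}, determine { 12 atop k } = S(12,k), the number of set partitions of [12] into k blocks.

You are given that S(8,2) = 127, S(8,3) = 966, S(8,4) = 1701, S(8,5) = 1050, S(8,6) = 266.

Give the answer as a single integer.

1323652

r9: T_9,3=3×966+127=3025; T_9,4=4×1701+966=7770; T_9,5=5×1050+1701=6951; T_9,6=6×266+1050=2646
r10: T_10,4=4×7770+3025=34105; T_10,5=5×6951+7770=42525; T_10,6=6×2646+6951=22827
r11: T_11,5=5×42525+34105=246730; T_11,6=6×22827+42525=179487
r12: T_12,6=6×179487+246730=1323652
Read S(12,6) = 1323652.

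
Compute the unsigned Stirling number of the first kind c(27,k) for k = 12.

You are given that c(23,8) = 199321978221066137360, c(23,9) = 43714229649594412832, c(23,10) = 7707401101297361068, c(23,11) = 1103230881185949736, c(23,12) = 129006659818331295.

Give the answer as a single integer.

143271701777645411127300

row 24: T[24][9]=23·43714229649594412832+199321978221066137360=1204749260161737632496  T[24][10]=23·7707401101297361068+43714229649594412832=220984454979433717396  T[24][11]=23·1103230881185949736+7707401101297361068=33081711368574204996  T[24][12]=23·129006659818331295+1103230881185949736=4070384057007569521
row 25: T[25][10]=24·220984454979433717396+1204749260161737632496=6508376179668146850000  T[25][11]=24·33081711368574204996+220984454979433717396=1014945527825214637300  T[25][12]=24·4070384057007569521+33081711368574204996=130770928736755873500
row 26: T[26][11]=25·1014945527825214637300+6508376179668146850000=31882014375298512782500  T[26][12]=25·130770928736755873500+1014945527825214637300=4284218746244111474800
row 27: T[27][12]=26·4284218746244111474800+31882014375298512782500=143271701777645411127300
Read c(27,12) = 143271701777645411127300.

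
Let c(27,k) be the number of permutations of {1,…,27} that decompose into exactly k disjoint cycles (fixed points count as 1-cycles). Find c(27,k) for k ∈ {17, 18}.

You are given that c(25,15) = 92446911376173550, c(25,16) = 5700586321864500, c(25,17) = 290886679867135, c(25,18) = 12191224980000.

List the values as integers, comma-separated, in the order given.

i=26: T(26,16)=92446911376173550+25·5700586321864500=234961569422786050 | T(26,17)=5700586321864500+25·290886679867135=12972753318542875 | T(26,18)=290886679867135+25·12191224980000=595667304367135
i=27: T(27,17)=234961569422786050+26·12972753318542875=572253155704900800 | T(27,18)=12972753318542875+26·595667304367135=28460103232088385
Read c(27,17) = 572253155704900800, c(27,18) = 28460103232088385.

572253155704900800, 28460103232088385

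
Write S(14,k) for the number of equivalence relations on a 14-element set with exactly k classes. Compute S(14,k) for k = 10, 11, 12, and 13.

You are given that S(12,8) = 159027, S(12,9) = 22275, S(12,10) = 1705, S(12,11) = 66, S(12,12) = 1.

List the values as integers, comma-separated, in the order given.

i=13: T(13,9)=159027+9·22275=359502 | T(13,10)=22275+10·1705=39325 | T(13,11)=1705+11·66=2431 | T(13,12)=66+12·1=78 | T(13,13)=1+13·0=1
i=14: T(14,10)=359502+10·39325=752752 | T(14,11)=39325+11·2431=66066 | T(14,12)=2431+12·78=3367 | T(14,13)=78+13·1=91
Read S(14,10) = 752752, S(14,11) = 66066, S(14,12) = 3367, S(14,13) = 91.

752752, 66066, 3367, 91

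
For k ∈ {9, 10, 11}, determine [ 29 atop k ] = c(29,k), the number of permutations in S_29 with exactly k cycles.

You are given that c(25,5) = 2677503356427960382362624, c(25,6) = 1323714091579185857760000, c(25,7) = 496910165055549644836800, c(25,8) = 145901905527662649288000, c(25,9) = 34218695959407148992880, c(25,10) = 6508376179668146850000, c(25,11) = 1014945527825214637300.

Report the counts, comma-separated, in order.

29891934088703915048808047424, 6409259592413089839517170080, 1142413073615783087483702480

i=26: T(26,6)=2677503356427960382362624+25·1323714091579185857760000=35770355645907606826362624 | T(26,7)=1323714091579185857760000+25·496910165055549644836800=13746468217967926978680000 | T(26,8)=496910165055549644836800+25·145901905527662649288000=4144457803247115877036800 | T(26,9)=145901905527662649288000+25·34218695959407148992880=1001369304512841374110000 | T(26,10)=34218695959407148992880+25·6508376179668146850000=196928100451110820242880 | T(26,11)=6508376179668146850000+25·1014945527825214637300=31882014375298512782500
i=27: T(27,7)=35770355645907606826362624+26·13746468217967926978680000=393178529313073708272042624 | T(27,8)=13746468217967926978680000+26·4144457803247115877036800=121502371102392939781636800 | T(27,9)=4144457803247115877036800+26·1001369304512841374110000=30180059720580991603896800 | T(27,10)=1001369304512841374110000+26·196928100451110820242880=6121499916241722700424880 | T(27,11)=196928100451110820242880+26·31882014375298512782500=1025860474208872152587880
i=28: T(28,8)=393178529313073708272042624+27·121502371102392939781636800=3673742549077683082376236224 | T(28,9)=121502371102392939781636800+27·30180059720580991603896800=936363983558079713086850400 | T(28,10)=30180059720580991603896800+27·6121499916241722700424880=195460557459107504515368560 | T(28,11)=6121499916241722700424880+27·1025860474208872152587880=33819732719881270820297640
i=29: T(29,9)=3673742549077683082376236224+28·936363983558079713086850400=29891934088703915048808047424 | T(29,10)=936363983558079713086850400+28·195460557459107504515368560=6409259592413089839517170080 | T(29,11)=195460557459107504515368560+28·33819732719881270820297640=1142413073615783087483702480
Read c(29,9) = 29891934088703915048808047424, c(29,10) = 6409259592413089839517170080, c(29,11) = 1142413073615783087483702480.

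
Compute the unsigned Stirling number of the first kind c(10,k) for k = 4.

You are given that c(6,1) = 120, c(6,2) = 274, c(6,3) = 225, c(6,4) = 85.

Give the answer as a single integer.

r7: T_7,1=6×120+0=720; T_7,2=6×274+120=1764; T_7,3=6×225+274=1624; T_7,4=6×85+225=735
r8: T_8,2=7×1764+720=13068; T_8,3=7×1624+1764=13132; T_8,4=7×735+1624=6769
r9: T_9,3=8×13132+13068=118124; T_9,4=8×6769+13132=67284
r10: T_10,4=9×67284+118124=723680
Read c(10,4) = 723680.

723680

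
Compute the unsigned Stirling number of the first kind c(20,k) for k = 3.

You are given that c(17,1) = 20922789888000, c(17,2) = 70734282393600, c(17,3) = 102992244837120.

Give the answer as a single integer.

i=18: T(18,1)=0+17·20922789888000=355687428096000 | T(18,2)=20922789888000+17·70734282393600=1223405590579200 | T(18,3)=70734282393600+17·102992244837120=1821602444624640
i=19: T(19,2)=355687428096000+18·1223405590579200=22376988058521600 | T(19,3)=1223405590579200+18·1821602444624640=34012249593822720
i=20: T(20,3)=22376988058521600+19·34012249593822720=668609730341153280
Read c(20,3) = 668609730341153280.

668609730341153280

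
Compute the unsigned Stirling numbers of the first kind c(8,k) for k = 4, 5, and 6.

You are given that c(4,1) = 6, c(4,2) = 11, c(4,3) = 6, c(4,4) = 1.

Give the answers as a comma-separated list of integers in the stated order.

row 5: T[5][1]=4·6+0=24  T[5][2]=4·11+6=50  T[5][3]=4·6+11=35  T[5][4]=4·1+6=10  T[5][5]=4·0+1=1
row 6: T[6][2]=5·50+24=274  T[6][3]=5·35+50=225  T[6][4]=5·10+35=85  T[6][5]=5·1+10=15  T[6][6]=5·0+1=1
row 7: T[7][3]=6·225+274=1624  T[7][4]=6·85+225=735  T[7][5]=6·15+85=175  T[7][6]=6·1+15=21
row 8: T[8][4]=7·735+1624=6769  T[8][5]=7·175+735=1960  T[8][6]=7·21+175=322
Read c(8,4) = 6769, c(8,5) = 1960, c(8,6) = 322.

6769, 1960, 322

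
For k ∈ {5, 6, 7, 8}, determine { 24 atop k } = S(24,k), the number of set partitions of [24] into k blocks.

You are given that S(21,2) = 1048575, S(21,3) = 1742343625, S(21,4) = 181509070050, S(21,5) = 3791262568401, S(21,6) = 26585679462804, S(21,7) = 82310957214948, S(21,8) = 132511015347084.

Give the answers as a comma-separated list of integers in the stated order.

@22  (22,3):1742343625·3+1048575→5228079450, (22,4):181509070050·4+1742343625→727778623825, (22,5):3791262568401·5+181509070050→19137821912055, (22,6):26585679462804·6+3791262568401→163305339345225, (22,7):82310957214948·7+26585679462804→602762379967440, (22,8):132511015347084·8+82310957214948→1142399079991620
@23  (23,4):727778623825·4+5228079450→2916342574750, (23,5):19137821912055·5+727778623825→96416888184100, (23,6):163305339345225·6+19137821912055→998969857983405, (23,7):602762379967440·7+163305339345225→4382641999117305, (23,8):1142399079991620·8+602762379967440→9741955019900400
@24  (24,5):96416888184100·5+2916342574750→485000783495250, (24,6):998969857983405·6+96416888184100→6090236036084530, (24,7):4382641999117305·7+998969857983405→31677463851804540, (24,8):9741955019900400·8+4382641999117305→82318282158320505
Read S(24,5) = 485000783495250, S(24,6) = 6090236036084530, S(24,7) = 31677463851804540, S(24,8) = 82318282158320505.

485000783495250, 6090236036084530, 31677463851804540, 82318282158320505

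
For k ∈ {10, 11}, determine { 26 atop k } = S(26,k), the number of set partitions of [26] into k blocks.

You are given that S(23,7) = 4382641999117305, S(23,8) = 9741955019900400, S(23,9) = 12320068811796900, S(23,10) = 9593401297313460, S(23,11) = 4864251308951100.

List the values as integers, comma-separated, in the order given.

i=24: T(24,8)=4382641999117305+8·9741955019900400=82318282158320505 | T(24,9)=9741955019900400+9·12320068811796900=120622574326072500 | T(24,10)=12320068811796900+10·9593401297313460=108254081784931500 | T(24,11)=9593401297313460+11·4864251308951100=63100165695775560
i=25: T(25,9)=82318282158320505+9·120622574326072500=1167921451092973005 | T(25,10)=120622574326072500+10·108254081784931500=1203163392175387500 | T(25,11)=108254081784931500+11·63100165695775560=802355904438462660
i=26: T(26,10)=1167921451092973005+10·1203163392175387500=13199555372846848005 | T(26,11)=1203163392175387500+11·802355904438462660=10029078340998476760
Read S(26,10) = 13199555372846848005, S(26,11) = 10029078340998476760.

13199555372846848005, 10029078340998476760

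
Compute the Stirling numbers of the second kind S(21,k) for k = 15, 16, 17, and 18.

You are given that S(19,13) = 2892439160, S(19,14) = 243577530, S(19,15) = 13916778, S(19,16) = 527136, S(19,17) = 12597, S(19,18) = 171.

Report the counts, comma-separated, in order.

[20] T[20,14]:14*243577530+2892439160=6302524580 · T[20,15]:15*13916778+243577530=452329200 · T[20,16]:16*527136+13916778=22350954 · T[20,17]:17*12597+527136=741285 · T[20,18]:18*171+12597=15675
[21] T[21,15]:15*452329200+6302524580=13087462580 · T[21,16]:16*22350954+452329200=809944464 · T[21,17]:17*741285+22350954=34952799 · T[21,18]:18*15675+741285=1023435
Read S(21,15) = 13087462580, S(21,16) = 809944464, S(21,17) = 34952799, S(21,18) = 1023435.

13087462580, 809944464, 34952799, 1023435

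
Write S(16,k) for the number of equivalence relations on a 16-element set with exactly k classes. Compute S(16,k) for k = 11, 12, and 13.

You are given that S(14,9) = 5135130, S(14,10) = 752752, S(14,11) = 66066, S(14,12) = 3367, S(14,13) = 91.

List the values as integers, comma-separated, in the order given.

28936908, 2757118, 165620

i=15: T(15,10)=5135130+10·752752=12662650 | T(15,11)=752752+11·66066=1479478 | T(15,12)=66066+12·3367=106470 | T(15,13)=3367+13·91=4550
i=16: T(16,11)=12662650+11·1479478=28936908 | T(16,12)=1479478+12·106470=2757118 | T(16,13)=106470+13·4550=165620
Read S(16,11) = 28936908, S(16,12) = 2757118, S(16,13) = 165620.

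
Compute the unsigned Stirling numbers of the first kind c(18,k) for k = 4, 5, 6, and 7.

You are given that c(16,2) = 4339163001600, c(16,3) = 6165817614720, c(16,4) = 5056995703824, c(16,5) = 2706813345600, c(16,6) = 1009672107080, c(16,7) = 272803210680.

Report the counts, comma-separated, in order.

@17  (17,3):6165817614720·16+4339163001600→102992244837120, (17,4):5056995703824·16+6165817614720→87077748875904, (17,5):2706813345600·16+5056995703824→48366009233424, (17,6):1009672107080·16+2706813345600→18861567058880, (17,7):272803210680·16+1009672107080→5374523477960
@18  (18,4):87077748875904·17+102992244837120→1583313975727488, (18,5):48366009233424·17+87077748875904→909299905844112, (18,6):18861567058880·17+48366009233424→369012649234384, (18,7):5374523477960·17+18861567058880→110228466184200
Read c(18,4) = 1583313975727488, c(18,5) = 909299905844112, c(18,6) = 369012649234384, c(18,7) = 110228466184200.

1583313975727488, 909299905844112, 369012649234384, 110228466184200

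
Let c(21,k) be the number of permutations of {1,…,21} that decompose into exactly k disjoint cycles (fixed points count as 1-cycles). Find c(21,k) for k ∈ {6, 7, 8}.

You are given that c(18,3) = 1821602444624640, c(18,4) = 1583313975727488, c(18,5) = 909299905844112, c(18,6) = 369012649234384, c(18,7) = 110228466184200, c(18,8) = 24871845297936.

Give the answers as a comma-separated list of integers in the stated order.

row 19: T[19][4]=18·1583313975727488+1821602444624640=30321254007719424  T[19][5]=18·909299905844112+1583313975727488=17950712280921504  T[19][6]=18·369012649234384+909299905844112=7551527592063024  T[19][7]=18·110228466184200+369012649234384=2353125040549984  T[19][8]=18·24871845297936+110228466184200=557921681547048
row 20: T[20][5]=19·17950712280921504+30321254007719424=371384787345228000  T[20][6]=19·7551527592063024+17950712280921504=161429736530118960  T[20][7]=19·2353125040549984+7551527592063024=52260903362512720  T[20][8]=19·557921681547048+2353125040549984=12953636989943896
row 21: T[21][6]=20·161429736530118960+371384787345228000=3599979517947607200  T[21][7]=20·52260903362512720+161429736530118960=1206647803780373360  T[21][8]=20·12953636989943896+52260903362512720=311333643161390640
Read c(21,6) = 3599979517947607200, c(21,7) = 1206647803780373360, c(21,8) = 311333643161390640.

3599979517947607200, 1206647803780373360, 311333643161390640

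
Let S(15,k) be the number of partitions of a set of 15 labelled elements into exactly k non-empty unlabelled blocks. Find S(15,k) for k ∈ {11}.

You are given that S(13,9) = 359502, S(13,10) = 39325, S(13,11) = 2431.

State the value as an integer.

1479478

row 14: T[14][10]=10·39325+359502=752752  T[14][11]=11·2431+39325=66066
row 15: T[15][11]=11·66066+752752=1479478
Read S(15,11) = 1479478.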